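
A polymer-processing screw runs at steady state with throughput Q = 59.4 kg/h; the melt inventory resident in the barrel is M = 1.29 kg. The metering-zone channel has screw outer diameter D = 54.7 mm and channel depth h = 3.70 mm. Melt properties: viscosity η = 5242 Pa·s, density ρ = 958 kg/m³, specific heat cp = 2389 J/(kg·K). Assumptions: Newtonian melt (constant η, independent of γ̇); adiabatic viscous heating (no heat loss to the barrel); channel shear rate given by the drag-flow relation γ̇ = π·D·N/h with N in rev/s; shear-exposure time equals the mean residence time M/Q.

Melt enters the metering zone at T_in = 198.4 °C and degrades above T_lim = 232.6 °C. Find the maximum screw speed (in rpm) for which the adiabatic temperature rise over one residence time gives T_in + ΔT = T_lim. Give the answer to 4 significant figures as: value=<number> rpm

Throughput in SI: Q_s = 59.4 kg/h ÷ 3600 s/h = 0.0165 kg/s
t_res = M / Q_s = 1.29 / 0.0165 = 78.1818 s
D = 54.7 mm = 0.0547 m;  h = 3.70 mm = 0.0037 m
ΔT_a = T_lim − T_in = 232.6 °C − 198.4 °C = 34.2 K
Invert ΔT = ηγ̇²t_res/(ρcp) for γ̇: γ̇_max² = ΔT_a ρ cp / (η t_res) = 34.2·958·2389 / (5242·78.1818) = 190.988 s⁻²
γ̇_max = √190.988 = 13.8198 s⁻¹
N_max = γ̇_max·h / (π·D) = 13.8198 · 0.0037 / (π · 0.0547) = 0.297555 rev/s = 17.8533 rpm

value=17.85 rpm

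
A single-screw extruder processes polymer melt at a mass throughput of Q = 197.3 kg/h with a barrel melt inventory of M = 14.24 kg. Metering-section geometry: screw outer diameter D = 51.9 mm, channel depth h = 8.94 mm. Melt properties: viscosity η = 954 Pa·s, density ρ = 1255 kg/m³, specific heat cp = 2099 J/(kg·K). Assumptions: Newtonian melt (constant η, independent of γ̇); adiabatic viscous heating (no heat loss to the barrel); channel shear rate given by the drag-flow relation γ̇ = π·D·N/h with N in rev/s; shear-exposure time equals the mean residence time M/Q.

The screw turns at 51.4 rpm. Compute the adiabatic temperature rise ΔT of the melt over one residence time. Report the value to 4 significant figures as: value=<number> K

value=22.97 K

Throughput in SI: Q_s = 197.3 kg/h ÷ 3600 s/h = 0.0548056 kg/s
t_res = M / Q_s = 14.24 ÷ 0.0548056 = 259.828 s
Convert to SI: D = 0.0519 m, h = 0.00894 m, N = 51.4/60 = 0.856667 rev/s
γ̇ = π·D·N / h = π · 0.0519 · 0.856667 / 0.00894 = 15.624 s⁻¹
ΔT = η·γ̇²·t_res/(ρ·cp) = [954 × 15.624² × 259.828] / [1255 × 2099] = 22.97 K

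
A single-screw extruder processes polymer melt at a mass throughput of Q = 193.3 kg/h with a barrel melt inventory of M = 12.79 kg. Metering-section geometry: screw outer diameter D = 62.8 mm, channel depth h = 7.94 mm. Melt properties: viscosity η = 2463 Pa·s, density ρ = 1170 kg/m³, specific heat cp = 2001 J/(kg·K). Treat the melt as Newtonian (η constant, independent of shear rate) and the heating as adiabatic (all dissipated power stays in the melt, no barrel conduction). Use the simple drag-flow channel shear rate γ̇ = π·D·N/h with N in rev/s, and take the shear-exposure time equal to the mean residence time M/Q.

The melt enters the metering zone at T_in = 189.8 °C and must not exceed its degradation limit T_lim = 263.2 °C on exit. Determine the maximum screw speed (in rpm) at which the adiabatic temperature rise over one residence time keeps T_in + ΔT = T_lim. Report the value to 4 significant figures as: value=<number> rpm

value=41.33 rpm

Convert throughput: Q = 193.3 kg/h = 193.3/3600 = 0.0536944 kg/s
t_res = M / Q_s = 12.79 ÷ 0.0536944 = 238.2 s
D = 62.8 mm = 0.0628 m;  h = 7.94 mm = 0.00794 m
ΔT_a = T_lim − T_in = 263.2 °C − 189.8 °C = 73.4 K
γ̇_max² = ΔT_a·ρ·cp / (η·t_res) = [73.4 × 1170 × 2001] / [2463 × 238.2] = 292.903 s⁻²
Take the square root: γ̇_max = √(292.903) = 17.1144 s⁻¹
N_max = γ̇_max h / (πD) = 17.1144·0.00794/(π·0.0628) = 0.688768 rev/s → ×60 = 41.3261 rpm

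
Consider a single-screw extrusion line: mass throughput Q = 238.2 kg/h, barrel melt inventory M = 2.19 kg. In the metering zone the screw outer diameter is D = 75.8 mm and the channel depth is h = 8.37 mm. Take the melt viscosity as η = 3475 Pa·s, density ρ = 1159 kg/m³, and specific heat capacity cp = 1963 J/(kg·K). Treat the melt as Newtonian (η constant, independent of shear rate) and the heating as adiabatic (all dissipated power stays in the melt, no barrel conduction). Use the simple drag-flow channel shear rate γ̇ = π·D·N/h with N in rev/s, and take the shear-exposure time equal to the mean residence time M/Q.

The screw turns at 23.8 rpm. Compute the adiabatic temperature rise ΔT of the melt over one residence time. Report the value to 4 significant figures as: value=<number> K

value=6.439 K

Throughput in SI: Q_s = 238.2 kg/h ÷ 3600 s/h = 0.0661667 kg/s
t_res = M / Q_s = 2.19 / 0.0661667 = 33.0982 s
Convert to SI: D = 0.0758 m, h = 0.00837 m, N = 23.8/60 = 0.396667 rev/s
γ̇ = π·D·N / h = π · 0.0758 · 0.396667 / 0.00837 = 11.2855 s⁻¹
Adiabatic rise: ΔT = η γ̇² t_res / (ρ cp) = 3475·(11.2855)²·33.0982 / (1159·1963) = 6.43865 K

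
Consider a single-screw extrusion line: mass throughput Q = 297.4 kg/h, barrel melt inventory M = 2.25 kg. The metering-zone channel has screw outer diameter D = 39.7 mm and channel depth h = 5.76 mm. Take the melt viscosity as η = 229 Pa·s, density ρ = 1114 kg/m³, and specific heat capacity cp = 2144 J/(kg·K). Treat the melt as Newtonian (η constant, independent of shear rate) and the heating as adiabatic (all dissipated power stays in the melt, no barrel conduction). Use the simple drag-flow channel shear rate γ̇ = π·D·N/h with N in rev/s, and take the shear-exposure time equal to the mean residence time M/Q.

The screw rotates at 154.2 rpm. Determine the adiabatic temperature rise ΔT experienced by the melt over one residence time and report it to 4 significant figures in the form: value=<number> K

value=8.087 K

Throughput in SI: Q_s = 297.4 kg/h ÷ 3600 s/h = 0.0826111 kg/s
t_res = M / Q_s = 2.25 ÷ 0.0826111 = 27.236 s
Convert to SI: D = 0.0397 m, h = 0.00576 m, N = 154.2/60 = 2.57 rev/s
γ̇ = π·D·N / h = π · 0.0397 · 2.57 / 0.00576 = 55.6482 s⁻¹
ΔT = η·γ̇²·t_res/(ρ·cp) = [229 × 55.6482² × 27.236] / [1114 × 2144] = 8.08671 K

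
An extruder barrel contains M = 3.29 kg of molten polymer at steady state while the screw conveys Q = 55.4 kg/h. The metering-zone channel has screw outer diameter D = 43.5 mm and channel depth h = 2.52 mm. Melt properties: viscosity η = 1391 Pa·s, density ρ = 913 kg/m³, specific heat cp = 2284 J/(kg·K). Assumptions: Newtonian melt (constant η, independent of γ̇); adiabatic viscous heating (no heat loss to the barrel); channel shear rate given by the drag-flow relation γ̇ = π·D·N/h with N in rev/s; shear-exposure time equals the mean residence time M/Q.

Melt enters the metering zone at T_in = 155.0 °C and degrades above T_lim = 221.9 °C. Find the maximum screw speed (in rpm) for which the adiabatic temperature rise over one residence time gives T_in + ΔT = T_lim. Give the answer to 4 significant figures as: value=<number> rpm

Throughput in SI: Q_s = 55.4 kg/h ÷ 3600 s/h = 0.0153889 kg/s
t_res = M / Q_s = 3.29 ÷ 0.0153889 = 213.791 s
Geometry in SI: D = 43.5 mm → 0.0435 m, h = 2.52 mm → 0.00252 m
ΔT_a = T_lim − T_in = 221.9 °C − 155.0 °C = 66.9 K
γ̇_max² = ΔT_a·ρ·cp / (η·t_res) = [66.9 × 913 × 2284] / [1391 × 213.791] = 469.113 s⁻²
γ̇_max = sqrt(469.113) = 21.659 s⁻¹
N_max = γ̇_max·h / (π·D) = 21.659 · 0.00252 / (π · 0.0435) = 0.399393 rev/s = 23.9636 rpm

value=23.96 rpm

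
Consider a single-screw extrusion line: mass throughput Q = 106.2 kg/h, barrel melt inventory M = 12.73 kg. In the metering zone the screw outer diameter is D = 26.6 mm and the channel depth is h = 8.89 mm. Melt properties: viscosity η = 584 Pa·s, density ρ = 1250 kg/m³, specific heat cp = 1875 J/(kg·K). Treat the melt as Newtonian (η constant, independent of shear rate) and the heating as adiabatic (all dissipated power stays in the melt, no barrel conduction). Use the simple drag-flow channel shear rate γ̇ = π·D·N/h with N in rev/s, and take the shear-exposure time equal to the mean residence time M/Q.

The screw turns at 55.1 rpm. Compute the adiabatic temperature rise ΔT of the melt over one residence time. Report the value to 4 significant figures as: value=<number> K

Q_s = Q / 3600 = 106.2 / 3600 = 0.0295 kg/s
t_res = M / Q_s = 12.73 / 0.0295 = 431.525 s
D = 26.6 mm = 0.0266 m;  h = 8.89 mm = 0.00889 m;  N = 55.1 rpm / 60 = 0.918333 rev/s
γ̇ = π D N / h = (π)(0.0266)(0.918333) / 0.00889 = 8.63237 s⁻¹
ΔT = η·γ̇²·t_res / (ρ·cp) = 584 · (8.63237)² · 431.525 / (1250 · 1875) = 8.0125 K

value=8.013 K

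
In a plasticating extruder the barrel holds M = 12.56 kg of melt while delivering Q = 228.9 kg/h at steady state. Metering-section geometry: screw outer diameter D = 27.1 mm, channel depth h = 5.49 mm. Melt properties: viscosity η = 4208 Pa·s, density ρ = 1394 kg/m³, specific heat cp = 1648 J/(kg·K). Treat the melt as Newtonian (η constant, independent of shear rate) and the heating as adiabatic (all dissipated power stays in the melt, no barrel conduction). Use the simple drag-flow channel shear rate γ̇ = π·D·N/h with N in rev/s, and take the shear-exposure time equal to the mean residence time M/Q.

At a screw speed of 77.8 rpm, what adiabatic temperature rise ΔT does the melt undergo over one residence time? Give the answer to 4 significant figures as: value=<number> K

value=146.3 K

Throughput in SI: Q_s = 228.9 kg/h ÷ 3600 s/h = 0.0635833 kg/s
t_res = M / Q_s = 12.56 / 0.0635833 = 197.536 s
D = 27.1 mm = 0.0271 m;  h = 5.49 mm = 0.00549 m;  N = 77.8 rpm / 60 = 1.29667 rev/s
γ̇ = π·D·N / h = π · 0.0271 · 1.29667 / 0.00549 = 20.1083 s⁻¹
ΔT = η·γ̇²·t_res/(ρ·cp) = [4208 × 20.1083² × 197.536] / [1394 × 1648] = 146.303 K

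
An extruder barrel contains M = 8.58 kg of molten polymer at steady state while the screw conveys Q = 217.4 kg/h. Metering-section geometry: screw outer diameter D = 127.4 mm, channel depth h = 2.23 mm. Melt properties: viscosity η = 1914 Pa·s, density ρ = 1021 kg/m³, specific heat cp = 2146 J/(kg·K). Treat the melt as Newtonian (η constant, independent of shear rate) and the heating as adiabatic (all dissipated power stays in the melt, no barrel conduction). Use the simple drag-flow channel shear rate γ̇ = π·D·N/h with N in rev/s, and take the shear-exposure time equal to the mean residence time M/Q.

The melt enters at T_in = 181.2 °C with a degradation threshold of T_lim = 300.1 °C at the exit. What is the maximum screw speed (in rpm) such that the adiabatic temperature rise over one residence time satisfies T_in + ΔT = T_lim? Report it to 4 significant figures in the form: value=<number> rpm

Throughput in SI: Q_s = 217.4 kg/h ÷ 3600 s/h = 0.0603889 kg/s
t_res = M / Q_s = 8.58 / 0.0603889 = 142.079 s
Geometry in SI: D = 127.4 mm → 0.1274 m, h = 2.23 mm → 0.00223 m
ΔT_a = T_lim − T_in = 300.1 °C − 181.2 °C = 118.9 K
γ̇_max² = ΔT_a·ρ·cp/(η·t_res) = 118.9·1021·2146/(1914·142.079) = 957.999 s⁻²
γ̇_max = sqrt(957.999) = 30.9516 s⁻¹
N_max = γ̇_max h / (πD) = 30.9516·0.00223/(π·0.1274) = 0.172452 rev/s → ×60 = 10.3471 rpm

value=10.35 rpm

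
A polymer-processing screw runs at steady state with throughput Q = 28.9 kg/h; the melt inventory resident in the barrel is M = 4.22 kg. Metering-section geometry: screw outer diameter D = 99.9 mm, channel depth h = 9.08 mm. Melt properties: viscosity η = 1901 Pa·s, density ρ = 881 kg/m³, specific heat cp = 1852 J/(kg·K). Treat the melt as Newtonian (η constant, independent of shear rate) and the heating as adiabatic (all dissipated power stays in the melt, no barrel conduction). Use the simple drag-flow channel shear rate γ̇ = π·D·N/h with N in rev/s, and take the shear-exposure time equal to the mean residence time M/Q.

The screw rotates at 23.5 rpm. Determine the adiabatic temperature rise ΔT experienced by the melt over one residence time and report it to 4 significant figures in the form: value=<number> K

Convert throughput: Q = 28.9 kg/h = 28.9/3600 = 0.00802778 kg/s
t_res = M / Q_s = 4.22 / 0.00802778 = 525.675 s
Convert to SI: D = 0.0999 m, h = 0.00908 m, N = 23.5/60 = 0.391667 rev/s
γ̇ = π D N / h = (π)(0.0999)(0.391667) / 0.00908 = 13.5377 s⁻¹
Adiabatic rise: ΔT = η γ̇² t_res / (ρ cp) = 1901·(13.5377)²·525.675 / (881·1852) = 112.247 K

value=112.2 K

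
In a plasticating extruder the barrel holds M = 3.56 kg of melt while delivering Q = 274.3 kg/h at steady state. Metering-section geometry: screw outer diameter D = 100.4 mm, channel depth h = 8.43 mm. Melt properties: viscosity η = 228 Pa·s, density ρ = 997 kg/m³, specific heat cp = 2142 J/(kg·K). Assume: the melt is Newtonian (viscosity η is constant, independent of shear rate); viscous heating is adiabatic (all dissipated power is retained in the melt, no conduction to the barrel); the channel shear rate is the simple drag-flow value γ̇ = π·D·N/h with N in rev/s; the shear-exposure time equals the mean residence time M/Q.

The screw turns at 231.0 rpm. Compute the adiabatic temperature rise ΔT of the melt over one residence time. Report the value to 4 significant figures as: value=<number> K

Throughput in SI: Q_s = 274.3 kg/h ÷ 3600 s/h = 0.0761944 kg/s
Mean residence time: t_res = M/Q_s = 3.56 kg / 0.0761944 kg/s = 46.7226 s
Convert to SI: D = 0.1004 m, h = 0.00843 m, N = 231.0/60 = 3.85 rev/s
Shear rate: γ̇ = πDN/h = π·0.1004·3.85/0.00843 = 144.051 s⁻¹
ΔT = η·γ̇²·t_res / (ρ·cp) = 228 · (144.051)² · 46.7226 / (997 · 2142) = 103.51 K

value=103.5 K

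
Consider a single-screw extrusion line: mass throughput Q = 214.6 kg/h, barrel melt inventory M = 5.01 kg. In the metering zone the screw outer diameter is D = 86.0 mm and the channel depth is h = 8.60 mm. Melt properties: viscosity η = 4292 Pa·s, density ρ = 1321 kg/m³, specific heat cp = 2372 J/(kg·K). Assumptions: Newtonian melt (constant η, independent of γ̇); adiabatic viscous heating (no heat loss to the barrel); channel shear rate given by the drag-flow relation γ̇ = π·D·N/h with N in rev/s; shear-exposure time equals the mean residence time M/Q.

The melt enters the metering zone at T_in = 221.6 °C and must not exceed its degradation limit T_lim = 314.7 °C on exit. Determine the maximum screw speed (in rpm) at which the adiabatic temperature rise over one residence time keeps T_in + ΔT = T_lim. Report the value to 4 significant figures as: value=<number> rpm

value=54.31 rpm

Convert throughput: Q = 214.6 kg/h = 214.6/3600 = 0.0596111 kg/s
Mean residence time: t_res = M/Q_s = 5.01 kg / 0.0596111 kg/s = 84.0447 s
D = 86.0 mm = 0.086 m;  h = 8.60 mm = 0.0086 m
ΔT_a = T_lim − T_in = 314.7 °C − 221.6 °C = 93.1 K
γ̇_max² = ΔT_a·ρ·cp/(η·t_res) = 93.1·1321·2372/(4292·84.0447) = 808.718 s⁻²
γ̇_max = √808.718 = 28.438 s⁻¹
N_max = γ̇_max·h / (π·D) = 28.438 · 0.0086 / (π · 0.086) = 0.905208 rev/s = 54.3125 rpm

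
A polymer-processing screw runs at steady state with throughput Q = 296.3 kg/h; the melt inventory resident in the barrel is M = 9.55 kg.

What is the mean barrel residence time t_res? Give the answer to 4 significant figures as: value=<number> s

value=116.0 s

Convert throughput: Q = 296.3 kg/h = 296.3/3600 = 0.0823056 kg/s
Mean residence time: t_res = M/Q_s = 9.55 kg / 0.0823056 kg/s = 116.031 s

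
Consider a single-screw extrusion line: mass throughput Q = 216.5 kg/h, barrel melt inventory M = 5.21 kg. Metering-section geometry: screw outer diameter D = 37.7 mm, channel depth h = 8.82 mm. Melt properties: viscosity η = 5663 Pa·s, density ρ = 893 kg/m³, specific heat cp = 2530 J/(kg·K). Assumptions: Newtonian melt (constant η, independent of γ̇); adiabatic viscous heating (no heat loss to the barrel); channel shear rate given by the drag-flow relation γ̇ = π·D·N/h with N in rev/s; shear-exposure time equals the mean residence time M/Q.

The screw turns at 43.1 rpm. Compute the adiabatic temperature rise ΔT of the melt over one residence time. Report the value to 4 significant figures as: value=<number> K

Q_s = Q / 3600 = 216.5 / 3600 = 0.0601389 kg/s
t_res = M / Q_s = 5.21 / 0.0601389 = 86.6328 s
D = 37.7 mm = 0.0377 m;  h = 8.82 mm = 0.00882 m;  N = 43.1 rpm / 60 = 0.718333 rev/s
γ̇ = π D N / h = (π)(0.0377)(0.718333) / 0.00882 = 9.64603 s⁻¹
ΔT = η·γ̇²·t_res/(ρ·cp) = [5663 × 9.64603² × 86.6328] / [893 × 2530] = 20.2048 K

value=20.20 K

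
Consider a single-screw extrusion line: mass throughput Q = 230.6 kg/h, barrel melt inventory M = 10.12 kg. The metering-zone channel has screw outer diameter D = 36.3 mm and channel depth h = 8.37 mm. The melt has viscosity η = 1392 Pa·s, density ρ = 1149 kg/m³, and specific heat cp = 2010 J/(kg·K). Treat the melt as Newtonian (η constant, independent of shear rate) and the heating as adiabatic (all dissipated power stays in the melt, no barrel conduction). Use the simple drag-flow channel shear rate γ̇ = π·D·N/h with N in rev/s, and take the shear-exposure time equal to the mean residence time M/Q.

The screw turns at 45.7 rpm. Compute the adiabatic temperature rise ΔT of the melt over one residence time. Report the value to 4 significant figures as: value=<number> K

value=10.26 K

Q_s = Q / 3600 = 230.6 / 3600 = 0.0640556 kg/s
t_res = M / Q_s = 10.12 ÷ 0.0640556 = 157.988 s
Geometry in metres: D = 36.3 mm → 0.0363 m, h = 8.37 mm → 0.00837 m; screw speed N = 45.7 rpm = 0.761667 rev/s
γ̇ = π·D·N / h = π · 0.0363 · 0.761667 / 0.00837 = 10.3776 s⁻¹
ΔT = η·γ̇²·t_res / (ρ·cp) = 1392 · (10.3776)² · 157.988 / (1149 · 2010) = 10.2551 K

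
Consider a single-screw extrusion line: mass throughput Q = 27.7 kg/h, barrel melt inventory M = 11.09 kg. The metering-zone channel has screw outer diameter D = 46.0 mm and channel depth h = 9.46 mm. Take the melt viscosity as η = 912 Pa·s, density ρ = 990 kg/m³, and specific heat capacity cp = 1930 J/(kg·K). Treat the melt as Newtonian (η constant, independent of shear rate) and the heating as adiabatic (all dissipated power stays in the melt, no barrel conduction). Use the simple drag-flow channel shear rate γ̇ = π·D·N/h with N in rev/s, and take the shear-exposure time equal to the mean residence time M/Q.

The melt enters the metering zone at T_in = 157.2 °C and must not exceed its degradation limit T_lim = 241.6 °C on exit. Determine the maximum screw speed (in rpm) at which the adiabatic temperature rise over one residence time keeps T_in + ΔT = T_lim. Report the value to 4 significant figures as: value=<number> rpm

value=43.50 rpm

Convert throughput: Q = 27.7 kg/h = 27.7/3600 = 0.00769444 kg/s
t_res = M / Q_s = 11.09 ÷ 0.00769444 = 1441.3 s
Convert to metres: D = 0.046 m, h = 0.00946 m
ΔT_a = T_lim − T_in = 241.6 − 157.2 = 84.4 K
Invert ΔT = ηγ̇²t_res/(ρcp) for γ̇: γ̇_max² = ΔT_a ρ cp / (η t_res) = 84.4·990·1930 / (912·1441.3) = 122.683 s⁻²
γ̇_max = sqrt(122.683) = 11.0763 s⁻¹
Solve γ̇ = πDN/h for N: N_max = γ̇_max·h/(π·D) = 11.0763 × 0.00946 / (π × 0.046) = 0.725064 rev/s = 43.5038 rpm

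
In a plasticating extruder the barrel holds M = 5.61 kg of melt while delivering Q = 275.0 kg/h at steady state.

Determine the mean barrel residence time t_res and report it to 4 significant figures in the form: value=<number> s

value=73.44 s

Q_s = Q / 3600 = 275.0 / 3600 = 0.0763889 kg/s
t_res = M / Q_s = 5.61 / 0.0763889 = 73.44 s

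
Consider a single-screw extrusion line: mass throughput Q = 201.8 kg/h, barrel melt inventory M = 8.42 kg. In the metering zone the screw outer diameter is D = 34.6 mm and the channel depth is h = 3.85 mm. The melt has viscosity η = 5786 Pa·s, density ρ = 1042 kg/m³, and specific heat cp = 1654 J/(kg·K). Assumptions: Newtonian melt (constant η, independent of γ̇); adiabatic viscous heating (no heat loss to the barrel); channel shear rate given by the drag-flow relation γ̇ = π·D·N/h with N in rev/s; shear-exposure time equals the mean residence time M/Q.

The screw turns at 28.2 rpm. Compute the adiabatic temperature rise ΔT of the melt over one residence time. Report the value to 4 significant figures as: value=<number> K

value=88.80 K

Throughput in SI: Q_s = 201.8 kg/h ÷ 3600 s/h = 0.0560556 kg/s
t_res = M / Q_s = 8.42 ÷ 0.0560556 = 150.208 s
Geometry in metres: D = 34.6 mm → 0.0346 m, h = 3.85 mm → 0.00385 m; screw speed N = 28.2 rpm = 0.47 rev/s
Shear rate: γ̇ = πDN/h = π·0.0346·0.47/0.00385 = 13.2698 s⁻¹
ΔT = η·γ̇²·t_res/(ρ·cp) = [5786 × 13.2698² × 150.208] / [1042 × 1654] = 88.7963 K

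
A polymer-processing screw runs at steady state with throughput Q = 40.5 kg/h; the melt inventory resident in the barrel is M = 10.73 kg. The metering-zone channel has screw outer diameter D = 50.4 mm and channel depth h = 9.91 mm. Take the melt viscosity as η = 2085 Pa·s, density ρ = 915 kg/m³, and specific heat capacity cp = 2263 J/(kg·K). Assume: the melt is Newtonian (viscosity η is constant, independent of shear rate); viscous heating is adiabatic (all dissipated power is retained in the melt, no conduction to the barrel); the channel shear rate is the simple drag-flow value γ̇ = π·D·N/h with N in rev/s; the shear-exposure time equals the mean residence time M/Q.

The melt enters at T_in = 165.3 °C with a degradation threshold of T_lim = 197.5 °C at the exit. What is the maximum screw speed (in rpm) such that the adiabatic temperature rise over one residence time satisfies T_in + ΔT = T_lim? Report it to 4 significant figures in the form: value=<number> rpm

value=21.74 rpm

Q_s = Q / 3600 = 40.5 / 3600 = 0.01125 kg/s
t_res = M / Q_s = 10.73 / 0.01125 = 953.778 s
Convert to metres: D = 0.0504 m, h = 0.00991 m
Allowable rise: ΔT_a = T_lim − T_in = 197.5 − 165.3 = 32.2 K
γ̇_max² = ΔT_a·ρ·cp/(η·t_res) = 32.2·915·2263/(2085·953.778) = 33.528 s⁻²
γ̇_max = √33.528 = 5.79034 s⁻¹
Solve γ̇ = πDN/h for N: N_max = γ̇_max·h/(π·D) = 5.79034 × 0.00991 / (π × 0.0504) = 0.362408 rev/s = 21.7445 rpm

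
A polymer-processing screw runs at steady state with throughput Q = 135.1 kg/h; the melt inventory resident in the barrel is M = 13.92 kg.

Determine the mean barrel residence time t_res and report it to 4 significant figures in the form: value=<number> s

Q_s = Q / 3600 = 135.1 / 3600 = 0.0375278 kg/s
t_res = M / Q_s = 13.92 / 0.0375278 = 370.925 s

value=370.9 s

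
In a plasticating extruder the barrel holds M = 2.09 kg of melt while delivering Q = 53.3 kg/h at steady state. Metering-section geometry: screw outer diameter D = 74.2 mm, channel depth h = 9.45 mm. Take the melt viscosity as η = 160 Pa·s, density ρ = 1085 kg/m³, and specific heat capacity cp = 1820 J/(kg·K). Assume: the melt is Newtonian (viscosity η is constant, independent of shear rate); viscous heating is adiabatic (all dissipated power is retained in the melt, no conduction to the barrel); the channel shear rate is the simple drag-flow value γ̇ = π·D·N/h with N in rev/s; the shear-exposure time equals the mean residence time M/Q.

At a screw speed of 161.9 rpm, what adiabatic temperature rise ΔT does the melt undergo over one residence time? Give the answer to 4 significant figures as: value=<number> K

value=50.67 K

Convert throughput: Q = 53.3 kg/h = 53.3/3600 = 0.0148056 kg/s
t_res = M / Q_s = 2.09 ÷ 0.0148056 = 141.163 s
D = 74.2 mm = 0.0742 m;  h = 9.45 mm = 0.00945 m;  N = 161.9 rpm / 60 = 2.69833 rev/s
γ̇ = π D N / h = (π)(0.0742)(2.69833) / 0.00945 = 66.5607 s⁻¹
ΔT = η·γ̇²·t_res / (ρ·cp) = 160 · (66.5607)² · 141.163 / (1085 · 1820) = 50.6729 K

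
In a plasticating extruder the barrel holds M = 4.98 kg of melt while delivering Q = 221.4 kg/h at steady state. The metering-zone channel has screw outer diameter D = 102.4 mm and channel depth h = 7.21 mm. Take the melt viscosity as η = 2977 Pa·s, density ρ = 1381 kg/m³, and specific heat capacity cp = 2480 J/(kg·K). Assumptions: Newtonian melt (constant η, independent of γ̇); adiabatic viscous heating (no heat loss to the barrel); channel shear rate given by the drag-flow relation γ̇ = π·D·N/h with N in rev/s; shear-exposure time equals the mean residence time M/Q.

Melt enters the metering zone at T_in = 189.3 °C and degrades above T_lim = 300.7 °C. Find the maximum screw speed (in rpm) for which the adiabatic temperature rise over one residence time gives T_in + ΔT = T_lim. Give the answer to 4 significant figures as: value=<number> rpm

Convert throughput: Q = 221.4 kg/h = 221.4/3600 = 0.0615 kg/s
t_res = M / Q_s = 4.98 ÷ 0.0615 = 80.9756 s
D = 102.4 mm = 0.1024 m;  h = 7.21 mm = 0.00721 m
ΔT_a = T_lim − T_in = 300.7 °C − 189.3 °C = 111.4 K
γ̇_max² = ΔT_a·ρ·cp/(η·t_res) = 111.4·1381·2480/(2977·80.9756) = 1582.7 s⁻²
γ̇_max = sqrt(1582.7) = 39.7831 s⁻¹
N_max = γ̇_max·h / (π·D) = 39.7831 · 0.00721 / (π · 0.1024) = 0.891629 rev/s = 53.4977 rpm

value=53.50 rpm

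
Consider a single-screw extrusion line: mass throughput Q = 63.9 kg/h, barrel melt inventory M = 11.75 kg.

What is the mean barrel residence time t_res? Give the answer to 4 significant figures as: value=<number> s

Throughput in SI: Q_s = 63.9 kg/h ÷ 3600 s/h = 0.01775 kg/s
t_res = M / Q_s = 11.75 / 0.01775 = 661.972 s

value=662.0 s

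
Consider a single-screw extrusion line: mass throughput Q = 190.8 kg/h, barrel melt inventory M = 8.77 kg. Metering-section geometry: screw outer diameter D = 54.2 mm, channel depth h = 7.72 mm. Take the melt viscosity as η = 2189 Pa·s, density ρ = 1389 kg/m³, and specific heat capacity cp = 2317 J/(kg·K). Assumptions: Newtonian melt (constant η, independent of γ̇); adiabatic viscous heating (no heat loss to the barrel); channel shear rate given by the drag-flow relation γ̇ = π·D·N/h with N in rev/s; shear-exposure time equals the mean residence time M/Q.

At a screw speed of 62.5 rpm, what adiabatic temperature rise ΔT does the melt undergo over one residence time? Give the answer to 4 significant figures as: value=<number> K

value=59.41 K

Q_s = Q / 3600 = 190.8 / 3600 = 0.053 kg/s
t_res = M / Q_s = 8.77 / 0.053 = 165.472 s
Convert to SI: D = 0.0542 m, h = 0.00772 m, N = 62.5/60 = 1.04167 rev/s
Shear rate: γ̇ = πDN/h = π·0.0542·1.04167/0.00772 = 22.9753 s⁻¹
ΔT = η·γ̇²·t_res / (ρ·cp) = 2189 · (22.9753)² · 165.472 / (1389 · 2317) = 59.4104 K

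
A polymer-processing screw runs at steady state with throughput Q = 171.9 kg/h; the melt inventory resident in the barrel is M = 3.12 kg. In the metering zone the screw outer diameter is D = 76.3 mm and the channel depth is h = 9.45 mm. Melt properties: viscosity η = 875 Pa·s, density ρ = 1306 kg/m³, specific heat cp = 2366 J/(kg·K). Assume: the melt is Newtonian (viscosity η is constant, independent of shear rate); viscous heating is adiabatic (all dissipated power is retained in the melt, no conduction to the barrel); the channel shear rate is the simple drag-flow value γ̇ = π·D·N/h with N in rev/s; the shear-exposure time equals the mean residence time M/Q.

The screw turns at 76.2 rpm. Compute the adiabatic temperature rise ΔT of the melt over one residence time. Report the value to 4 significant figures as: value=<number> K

value=19.20 K

Throughput in SI: Q_s = 171.9 kg/h ÷ 3600 s/h = 0.04775 kg/s
t_res = M / Q_s = 3.12 ÷ 0.04775 = 65.3403 s
Convert to SI: D = 0.0763 m, h = 0.00945 m, N = 76.2/60 = 1.27 rev/s
Shear rate: γ̇ = πDN/h = π·0.0763·1.27/0.00945 = 32.2141 s⁻¹
Adiabatic rise: ΔT = η γ̇² t_res / (ρ cp) = 875·(32.2141)²·65.3403 / (1306·2366) = 19.201 K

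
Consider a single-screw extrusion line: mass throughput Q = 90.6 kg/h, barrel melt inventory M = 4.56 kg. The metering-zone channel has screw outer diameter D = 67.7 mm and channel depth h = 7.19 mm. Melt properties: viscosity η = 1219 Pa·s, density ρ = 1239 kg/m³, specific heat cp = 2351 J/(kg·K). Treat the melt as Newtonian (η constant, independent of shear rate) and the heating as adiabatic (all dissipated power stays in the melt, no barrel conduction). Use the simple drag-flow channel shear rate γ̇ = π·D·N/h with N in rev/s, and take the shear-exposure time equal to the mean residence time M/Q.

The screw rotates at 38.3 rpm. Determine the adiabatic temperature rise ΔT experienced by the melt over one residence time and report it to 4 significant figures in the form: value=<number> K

value=27.04 K

Throughput in SI: Q_s = 90.6 kg/h ÷ 3600 s/h = 0.0251667 kg/s
Mean residence time: t_res = M/Q_s = 4.56 kg / 0.0251667 kg/s = 181.192 s
Convert to SI: D = 0.0677 m, h = 0.00719 m, N = 38.3/60 = 0.638333 rev/s
Shear rate: γ̇ = πDN/h = π·0.0677·0.638333/0.00719 = 18.8824 s⁻¹
ΔT = η·γ̇²·t_res / (ρ·cp) = 1219 · (18.8824)² · 181.192 / (1239 · 2351) = 27.0354 K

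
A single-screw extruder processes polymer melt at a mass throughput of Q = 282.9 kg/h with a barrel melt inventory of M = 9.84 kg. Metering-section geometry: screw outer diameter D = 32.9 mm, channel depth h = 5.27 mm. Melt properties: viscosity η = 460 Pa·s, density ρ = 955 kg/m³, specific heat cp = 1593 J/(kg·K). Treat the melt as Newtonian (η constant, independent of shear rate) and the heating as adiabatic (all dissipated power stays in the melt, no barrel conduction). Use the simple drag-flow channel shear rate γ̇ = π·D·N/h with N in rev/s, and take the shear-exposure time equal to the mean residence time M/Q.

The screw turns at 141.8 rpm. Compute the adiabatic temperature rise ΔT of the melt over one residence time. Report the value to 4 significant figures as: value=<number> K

Convert throughput: Q = 282.9 kg/h = 282.9/3600 = 0.0785833 kg/s
Mean residence time: t_res = M/Q_s = 9.84 kg / 0.0785833 kg/s = 125.217 s
D = 32.9 mm = 0.0329 m;  h = 5.27 mm = 0.00527 m;  N = 141.8 rpm / 60 = 2.36333 rev/s
γ̇ = π·D·N / h = π · 0.0329 · 2.36333 / 0.00527 = 46.3511 s⁻¹
Adiabatic rise: ΔT = η γ̇² t_res / (ρ cp) = 460·(46.3511)²·125.217 / (955·1593) = 81.3436 K

value=81.34 K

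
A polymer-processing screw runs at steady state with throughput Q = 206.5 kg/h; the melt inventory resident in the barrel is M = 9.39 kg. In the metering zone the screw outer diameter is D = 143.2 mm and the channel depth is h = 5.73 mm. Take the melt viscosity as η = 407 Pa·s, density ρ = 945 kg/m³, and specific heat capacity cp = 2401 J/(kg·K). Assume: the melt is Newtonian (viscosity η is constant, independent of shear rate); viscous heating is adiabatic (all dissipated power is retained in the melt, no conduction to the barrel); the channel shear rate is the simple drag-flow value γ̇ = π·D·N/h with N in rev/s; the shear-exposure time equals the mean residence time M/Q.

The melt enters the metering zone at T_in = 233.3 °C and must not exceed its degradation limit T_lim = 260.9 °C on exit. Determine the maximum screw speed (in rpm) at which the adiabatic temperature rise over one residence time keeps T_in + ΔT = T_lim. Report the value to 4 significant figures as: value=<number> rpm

value=23.43 rpm

Throughput in SI: Q_s = 206.5 kg/h ÷ 3600 s/h = 0.0573611 kg/s
Mean residence time: t_res = M/Q_s = 9.39 kg / 0.0573611 kg/s = 163.7 s
D = 143.2 mm = 0.1432 m;  h = 5.73 mm = 0.00573 m
ΔT_a = T_lim − T_in = 260.9 °C − 233.3 °C = 27.6 K
γ̇_max² = ΔT_a·ρ·cp/(η·t_res) = 27.6·945·2401/(407·163.7) = 939.919 s⁻²
γ̇_max = √939.919 = 30.6581 s⁻¹
N_max = γ̇_max·h / (π·D) = 30.6581 · 0.00573 / (π · 0.1432) = 0.390487 rev/s = 23.4292 rpm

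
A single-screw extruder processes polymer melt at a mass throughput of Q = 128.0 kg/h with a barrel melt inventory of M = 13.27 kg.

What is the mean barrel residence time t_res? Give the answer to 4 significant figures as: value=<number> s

Throughput in SI: Q_s = 128.0 kg/h ÷ 3600 s/h = 0.0355556 kg/s
t_res = M / Q_s = 13.27 ÷ 0.0355556 = 373.219 s

value=373.2 s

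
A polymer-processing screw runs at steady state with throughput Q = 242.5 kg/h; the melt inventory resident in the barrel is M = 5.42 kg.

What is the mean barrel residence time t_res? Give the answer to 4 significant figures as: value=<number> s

value=80.46 s

Convert throughput: Q = 242.5 kg/h = 242.5/3600 = 0.0673611 kg/s
t_res = M / Q_s = 5.42 ÷ 0.0673611 = 80.4619 s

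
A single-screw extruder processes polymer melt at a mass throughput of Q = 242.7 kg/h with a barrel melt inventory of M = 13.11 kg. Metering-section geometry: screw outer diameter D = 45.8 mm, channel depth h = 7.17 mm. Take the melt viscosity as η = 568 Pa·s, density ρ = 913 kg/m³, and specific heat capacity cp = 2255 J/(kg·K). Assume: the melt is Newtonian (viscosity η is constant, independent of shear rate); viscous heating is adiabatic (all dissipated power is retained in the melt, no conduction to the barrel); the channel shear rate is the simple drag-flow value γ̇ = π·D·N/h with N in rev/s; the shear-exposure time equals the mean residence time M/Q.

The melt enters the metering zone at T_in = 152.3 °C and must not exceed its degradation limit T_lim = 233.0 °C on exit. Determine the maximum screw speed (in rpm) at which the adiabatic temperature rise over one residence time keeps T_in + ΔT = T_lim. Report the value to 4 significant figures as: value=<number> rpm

Q_s = Q / 3600 = 242.7 / 3600 = 0.0674167 kg/s
Mean residence time: t_res = M/Q_s = 13.11 kg / 0.0674167 kg/s = 194.462 s
Geometry in SI: D = 45.8 mm → 0.0458 m, h = 7.17 mm → 0.00717 m
ΔT_a = T_lim − T_in = 233.0 − 152.3 = 80.7 K
Invert ΔT = ηγ̇²t_res/(ρcp) for γ̇: γ̇_max² = ΔT_a ρ cp / (η t_res) = 80.7·913·2255 / (568·194.462) = 1504.21 s⁻²
Take the square root: γ̇_max = √(1504.21) = 38.7841 s⁻¹
N_max = γ̇_max h / (πD) = 38.7841·0.00717/(π·0.0458) = 1.93267 rev/s → ×60 = 115.96 rpm

value=116.0 rpm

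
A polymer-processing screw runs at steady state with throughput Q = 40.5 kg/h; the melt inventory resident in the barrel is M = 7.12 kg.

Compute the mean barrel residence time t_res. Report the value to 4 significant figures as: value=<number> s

value=632.9 s

Throughput in SI: Q_s = 40.5 kg/h ÷ 3600 s/h = 0.01125 kg/s
Mean residence time: t_res = M/Q_s = 7.12 kg / 0.01125 kg/s = 632.889 s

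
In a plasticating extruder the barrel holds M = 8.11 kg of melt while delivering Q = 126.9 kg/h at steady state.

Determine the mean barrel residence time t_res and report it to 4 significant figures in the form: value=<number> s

value=230.1 s

Convert throughput: Q = 126.9 kg/h = 126.9/3600 = 0.03525 kg/s
t_res = M / Q_s = 8.11 ÷ 0.03525 = 230.071 s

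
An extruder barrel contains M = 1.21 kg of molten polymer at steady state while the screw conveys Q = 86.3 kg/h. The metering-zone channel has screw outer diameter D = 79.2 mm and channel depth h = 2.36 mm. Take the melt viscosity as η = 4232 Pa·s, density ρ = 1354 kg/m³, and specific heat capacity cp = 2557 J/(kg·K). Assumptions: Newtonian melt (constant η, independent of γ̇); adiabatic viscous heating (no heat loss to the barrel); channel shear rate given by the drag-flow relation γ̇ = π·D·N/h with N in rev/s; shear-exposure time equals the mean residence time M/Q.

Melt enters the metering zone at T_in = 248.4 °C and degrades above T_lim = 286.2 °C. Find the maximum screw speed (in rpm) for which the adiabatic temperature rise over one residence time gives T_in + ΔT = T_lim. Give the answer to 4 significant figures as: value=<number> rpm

value=14.09 rpm

Throughput in SI: Q_s = 86.3 kg/h ÷ 3600 s/h = 0.0239722 kg/s
Mean residence time: t_res = M/Q_s = 1.21 kg / 0.0239722 kg/s = 50.4751 s
Geometry in SI: D = 79.2 mm → 0.0792 m, h = 2.36 mm → 0.00236 m
ΔT_a = T_lim − T_in = 286.2 − 248.4 = 37.8 K
Invert ΔT = ηγ̇²t_res/(ρcp) for γ̇: γ̇_max² = ΔT_a ρ cp / (η t_res) = 37.8·1354·2557 / (4232·50.4751) = 612.658 s⁻²
γ̇_max = sqrt(612.658) = 24.7519 s⁻¹
N_max = γ̇_max·h / (π·D) = 24.7519 · 0.00236 / (π · 0.0792) = 0.234772 rev/s = 14.0863 rpm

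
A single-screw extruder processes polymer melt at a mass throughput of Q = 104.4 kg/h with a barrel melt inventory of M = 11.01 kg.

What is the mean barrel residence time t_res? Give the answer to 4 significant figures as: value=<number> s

Q_s = Q / 3600 = 104.4 / 3600 = 0.029 kg/s
Mean residence time: t_res = M/Q_s = 11.01 kg / 0.029 kg/s = 379.655 s

value=379.7 s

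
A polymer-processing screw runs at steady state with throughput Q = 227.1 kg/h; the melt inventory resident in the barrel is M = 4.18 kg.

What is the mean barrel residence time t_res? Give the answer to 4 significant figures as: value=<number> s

value=66.26 s

Throughput in SI: Q_s = 227.1 kg/h ÷ 3600 s/h = 0.0630833 kg/s
Mean residence time: t_res = M/Q_s = 4.18 kg / 0.0630833 kg/s = 66.2616 s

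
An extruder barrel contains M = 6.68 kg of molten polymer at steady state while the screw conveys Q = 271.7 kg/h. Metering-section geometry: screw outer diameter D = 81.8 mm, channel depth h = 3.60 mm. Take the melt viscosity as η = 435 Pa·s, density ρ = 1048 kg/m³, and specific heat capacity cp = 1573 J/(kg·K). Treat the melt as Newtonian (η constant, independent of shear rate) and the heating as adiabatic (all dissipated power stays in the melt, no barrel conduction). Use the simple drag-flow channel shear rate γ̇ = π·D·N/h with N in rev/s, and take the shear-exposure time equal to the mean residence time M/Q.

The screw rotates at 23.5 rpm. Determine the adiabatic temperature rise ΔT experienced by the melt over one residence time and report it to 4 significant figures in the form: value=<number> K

value=18.26 K

Throughput in SI: Q_s = 271.7 kg/h ÷ 3600 s/h = 0.0754722 kg/s
Mean residence time: t_res = M/Q_s = 6.68 kg / 0.0754722 kg/s = 88.5094 s
Convert to SI: D = 0.0818 m, h = 0.0036 m, N = 23.5/60 = 0.391667 rev/s
γ̇ = π·D·N / h = π · 0.0818 · 0.391667 / 0.0036 = 27.9587 s⁻¹
ΔT = η·γ̇²·t_res/(ρ·cp) = [435 × 27.9587² × 88.5094] / [1048 × 1573] = 18.2567 K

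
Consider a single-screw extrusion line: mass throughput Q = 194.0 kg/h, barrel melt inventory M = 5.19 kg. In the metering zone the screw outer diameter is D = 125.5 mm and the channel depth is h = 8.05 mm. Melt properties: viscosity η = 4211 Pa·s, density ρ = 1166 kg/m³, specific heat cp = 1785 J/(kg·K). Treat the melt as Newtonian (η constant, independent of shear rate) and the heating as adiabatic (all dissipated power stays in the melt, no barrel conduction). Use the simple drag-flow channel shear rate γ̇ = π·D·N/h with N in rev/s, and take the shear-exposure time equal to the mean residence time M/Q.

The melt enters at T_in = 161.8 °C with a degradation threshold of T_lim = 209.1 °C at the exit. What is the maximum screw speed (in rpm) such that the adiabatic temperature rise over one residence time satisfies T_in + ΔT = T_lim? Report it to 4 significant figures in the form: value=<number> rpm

Throughput in SI: Q_s = 194.0 kg/h ÷ 3600 s/h = 0.0538889 kg/s
t_res = M / Q_s = 5.19 / 0.0538889 = 96.3093 s
Convert to metres: D = 0.1255 m, h = 0.00805 m
ΔT_a = T_lim − T_in = 209.1 − 161.8 = 47.3 K
Invert ΔT = ηγ̇²t_res/(ρcp) for γ̇: γ̇_max² = ΔT_a ρ cp / (η t_res) = 47.3·1166·1785 / (4211·96.3093) = 242.742 s⁻²
Take the square root: γ̇_max = √(242.742) = 15.5802 s⁻¹
Solve γ̇ = πDN/h for N: N_max = γ̇_max·h/(π·D) = 15.5802 × 0.00805 / (π × 0.1255) = 0.318108 rev/s = 19.0865 rpm

value=19.09 rpm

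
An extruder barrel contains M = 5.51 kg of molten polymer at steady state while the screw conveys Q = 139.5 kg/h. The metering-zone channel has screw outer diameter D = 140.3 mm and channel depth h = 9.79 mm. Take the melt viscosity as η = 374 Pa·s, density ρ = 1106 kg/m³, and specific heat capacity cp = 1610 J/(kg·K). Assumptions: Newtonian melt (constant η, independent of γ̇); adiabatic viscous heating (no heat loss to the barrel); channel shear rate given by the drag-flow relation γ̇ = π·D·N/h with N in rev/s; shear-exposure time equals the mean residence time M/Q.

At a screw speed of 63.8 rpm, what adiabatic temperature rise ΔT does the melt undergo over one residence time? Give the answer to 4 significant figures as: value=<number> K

Q_s = Q / 3600 = 139.5 / 3600 = 0.03875 kg/s
t_res = M / Q_s = 5.51 / 0.03875 = 142.194 s
D = 140.3 mm = 0.1403 m;  h = 9.79 mm = 0.00979 m;  N = 63.8 rpm / 60 = 1.06333 rev/s
γ̇ = π·D·N / h = π · 0.1403 · 1.06333 / 0.00979 = 47.8734 s⁻¹
ΔT = η·γ̇²·t_res / (ρ·cp) = 374 · (47.8734)² · 142.194 / (1106 · 1610) = 68.4477 K

value=68.45 K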